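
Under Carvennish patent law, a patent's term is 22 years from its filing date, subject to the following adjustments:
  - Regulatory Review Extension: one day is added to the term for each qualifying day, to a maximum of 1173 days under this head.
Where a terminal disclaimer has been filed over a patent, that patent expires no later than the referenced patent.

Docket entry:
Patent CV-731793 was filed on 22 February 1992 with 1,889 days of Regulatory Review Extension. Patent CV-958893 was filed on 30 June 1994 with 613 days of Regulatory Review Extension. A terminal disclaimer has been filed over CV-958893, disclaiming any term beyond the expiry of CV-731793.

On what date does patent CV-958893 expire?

Natural term of CV-958893:
  Base: filing + 22 years → 30 June 2016.
  Regulatory Review Extension: 613 days (within the 1173-day cap) → +613 days → 5 March 2018.
Expiry of referenced patent CV-731793:
  Base: filing + 22 years → 22 February 2014.
  Regulatory Review Extension: 1889 days claimed exceeds the 1173-day cap, so +1173 days → 10 May 2017.
Terminal disclaimer: CV-958893 expires on the earlier of 5 March 2018 and 10 May 2017.

May 10, 2017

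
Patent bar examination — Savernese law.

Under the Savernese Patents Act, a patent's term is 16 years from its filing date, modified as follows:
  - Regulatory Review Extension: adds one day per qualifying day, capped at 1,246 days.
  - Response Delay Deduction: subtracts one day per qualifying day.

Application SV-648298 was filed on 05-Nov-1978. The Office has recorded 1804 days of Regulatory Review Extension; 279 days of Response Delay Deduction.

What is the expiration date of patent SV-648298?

Base term: filing date + 16 years → 5 November 1994.
Regulatory Review Extension: 1804 days claimed exceeds the 1246-day cap, so +1246 days → 4 April 1998.
Response Delay Deduction: −279 days → 29 June 1997.

June 29, 1997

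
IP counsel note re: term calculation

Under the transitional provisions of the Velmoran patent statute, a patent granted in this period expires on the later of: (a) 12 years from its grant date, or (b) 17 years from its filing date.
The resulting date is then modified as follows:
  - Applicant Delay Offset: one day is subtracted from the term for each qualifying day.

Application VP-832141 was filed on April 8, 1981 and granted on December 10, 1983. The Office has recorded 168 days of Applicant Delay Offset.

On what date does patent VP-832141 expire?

(a) grant + 12 years → 10 December 1995.
(b) filing + 17 years → 8 April 1998.
Later of the two: 8 April 1998.
Applicant Delay Offset: −168 days → 22 October 1997.

October 22, 1997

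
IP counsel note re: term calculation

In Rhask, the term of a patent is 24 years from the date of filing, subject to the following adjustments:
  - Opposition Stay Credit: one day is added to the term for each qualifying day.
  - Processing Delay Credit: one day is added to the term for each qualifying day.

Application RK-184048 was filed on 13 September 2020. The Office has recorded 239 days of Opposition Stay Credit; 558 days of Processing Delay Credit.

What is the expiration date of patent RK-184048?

2046-11-19

Base term: filing date + 24 years → 13 September 2044.
Opposition Stay Credit: +239 days → 10 May 2045.
Processing Delay Credit: +558 days → 19 November 2046.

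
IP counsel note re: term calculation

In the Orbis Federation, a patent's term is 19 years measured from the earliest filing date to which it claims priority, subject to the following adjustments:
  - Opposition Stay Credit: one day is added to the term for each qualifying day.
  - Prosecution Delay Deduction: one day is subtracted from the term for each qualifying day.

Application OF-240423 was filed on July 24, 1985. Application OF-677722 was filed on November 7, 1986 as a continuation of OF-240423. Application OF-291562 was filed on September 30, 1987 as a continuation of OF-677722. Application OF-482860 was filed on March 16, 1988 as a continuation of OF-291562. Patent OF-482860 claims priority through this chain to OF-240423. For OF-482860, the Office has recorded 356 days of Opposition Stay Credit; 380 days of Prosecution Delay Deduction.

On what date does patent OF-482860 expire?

2004-06-30

Earliest priority filing: 24 July 1985.
Base term: 24 July 1985 + 19 years → 24 July 2004.
Opposition Stay Credit: +356 days → 15 July 2005.
Prosecution Delay Deduction: −380 days → 30 June 2004.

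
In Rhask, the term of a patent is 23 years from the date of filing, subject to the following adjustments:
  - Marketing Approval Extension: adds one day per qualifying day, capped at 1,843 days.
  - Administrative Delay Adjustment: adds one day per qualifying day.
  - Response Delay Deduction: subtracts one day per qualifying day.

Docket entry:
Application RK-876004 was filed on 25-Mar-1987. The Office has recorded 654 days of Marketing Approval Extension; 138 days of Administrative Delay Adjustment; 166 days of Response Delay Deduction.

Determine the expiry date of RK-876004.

Base term: filing date + 23 years → 25 March 2010.
Marketing Approval Extension: 654 days (within the 1843-day cap) → +654 days → 8 January 2012.
Administrative Delay Adjustment: +138 days → 25 May 2012.
Response Delay Deduction: −166 days → 11 December 2011.

December 11, 2011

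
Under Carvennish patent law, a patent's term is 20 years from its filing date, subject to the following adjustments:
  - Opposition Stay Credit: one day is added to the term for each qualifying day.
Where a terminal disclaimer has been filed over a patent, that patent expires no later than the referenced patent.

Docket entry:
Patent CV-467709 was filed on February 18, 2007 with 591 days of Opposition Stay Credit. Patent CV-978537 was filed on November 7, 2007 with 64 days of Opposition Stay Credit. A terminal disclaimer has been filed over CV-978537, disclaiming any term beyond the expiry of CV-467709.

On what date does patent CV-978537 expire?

Natural term of CV-978537:
  Base: filing + 20 years → 7 November 2027.
  Opposition Stay Credit: +64 days → 10 January 2028.
Expiry of referenced patent CV-467709:
  Base: filing + 20 years → 18 February 2027.
  Opposition Stay Credit: +591 days → 1 October 2028.
Terminal disclaimer: CV-978537 expires on the earlier of 10 January 2028 and 1 October 2028.

2028-01-10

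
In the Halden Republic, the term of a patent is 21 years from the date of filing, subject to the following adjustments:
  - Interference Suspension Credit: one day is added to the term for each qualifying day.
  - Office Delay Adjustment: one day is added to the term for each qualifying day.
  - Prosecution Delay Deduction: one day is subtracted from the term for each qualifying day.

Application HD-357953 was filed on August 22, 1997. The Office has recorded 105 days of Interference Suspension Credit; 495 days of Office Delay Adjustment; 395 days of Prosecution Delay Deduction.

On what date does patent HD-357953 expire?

Base term: filing date + 21 years → 22 August 2018.
Interference Suspension Credit: +105 days → 5 December 2018.
Office Delay Adjustment: +495 days → 13 April 2020.
Prosecution Delay Deduction: −395 days → 15 March 2019.

March 15, 2019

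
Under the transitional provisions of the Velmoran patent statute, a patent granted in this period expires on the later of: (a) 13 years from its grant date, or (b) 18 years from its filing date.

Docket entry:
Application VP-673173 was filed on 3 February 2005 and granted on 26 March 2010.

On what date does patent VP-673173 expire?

(a) grant + 13 years → 26 March 2023.
(b) filing + 18 years → 3 February 2023.
Later of the two: 26 March 2023.

2023-03-26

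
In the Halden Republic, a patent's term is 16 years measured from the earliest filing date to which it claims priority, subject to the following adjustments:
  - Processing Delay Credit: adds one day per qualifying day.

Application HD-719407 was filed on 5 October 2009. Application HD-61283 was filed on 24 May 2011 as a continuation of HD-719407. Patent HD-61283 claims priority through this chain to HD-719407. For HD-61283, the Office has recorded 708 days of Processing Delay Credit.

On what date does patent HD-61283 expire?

2027-09-13

Earliest priority filing: 5 October 2009.
Base term: 5 October 2009 + 16 years → 5 October 2025.
Processing Delay Credit: +708 days → 13 September 2027.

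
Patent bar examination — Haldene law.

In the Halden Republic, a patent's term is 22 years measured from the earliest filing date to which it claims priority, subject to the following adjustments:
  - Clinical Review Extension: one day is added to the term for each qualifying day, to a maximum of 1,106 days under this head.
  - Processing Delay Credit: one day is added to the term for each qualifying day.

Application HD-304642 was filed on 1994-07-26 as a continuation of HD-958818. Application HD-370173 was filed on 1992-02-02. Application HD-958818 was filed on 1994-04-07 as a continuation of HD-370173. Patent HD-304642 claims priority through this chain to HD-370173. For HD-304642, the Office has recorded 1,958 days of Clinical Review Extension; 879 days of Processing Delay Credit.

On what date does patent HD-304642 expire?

July 11, 2019

Earliest priority filing: 2 February 1992.
Base term: 2 February 1992 + 22 years → 2 February 2014.
Clinical Review Extension: 1958 days claimed exceeds the 1106-day cap, so +1106 days → 12 February 2017.
Processing Delay Credit: +879 days → 11 July 2019.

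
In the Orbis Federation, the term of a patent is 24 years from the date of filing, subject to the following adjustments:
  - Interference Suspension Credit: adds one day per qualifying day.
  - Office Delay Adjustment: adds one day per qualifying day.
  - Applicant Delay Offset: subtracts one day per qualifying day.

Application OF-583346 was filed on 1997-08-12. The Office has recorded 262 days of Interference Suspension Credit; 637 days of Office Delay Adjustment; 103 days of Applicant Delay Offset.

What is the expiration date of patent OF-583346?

October 17, 2023

Base term: filing date + 24 years → 12 August 2021.
Interference Suspension Credit: +262 days → 1 May 2022.
Office Delay Adjustment: +637 days → 28 January 2024.
Applicant Delay Offset: −103 days → 17 October 2023.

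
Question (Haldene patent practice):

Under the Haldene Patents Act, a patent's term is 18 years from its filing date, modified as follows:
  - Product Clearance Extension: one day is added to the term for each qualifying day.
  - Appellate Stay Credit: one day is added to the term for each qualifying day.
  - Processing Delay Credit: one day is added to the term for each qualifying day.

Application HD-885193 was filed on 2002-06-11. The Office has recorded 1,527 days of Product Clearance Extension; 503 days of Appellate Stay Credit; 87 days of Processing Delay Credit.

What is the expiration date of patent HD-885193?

Base term: filing date + 18 years → 11 June 2020.
Product Clearance Extension: +1527 days → 16 August 2024.
Appellate Stay Credit: +503 days → 1 January 2026.
Processing Delay Credit: +87 days → 29 March 2026.

2026-03-29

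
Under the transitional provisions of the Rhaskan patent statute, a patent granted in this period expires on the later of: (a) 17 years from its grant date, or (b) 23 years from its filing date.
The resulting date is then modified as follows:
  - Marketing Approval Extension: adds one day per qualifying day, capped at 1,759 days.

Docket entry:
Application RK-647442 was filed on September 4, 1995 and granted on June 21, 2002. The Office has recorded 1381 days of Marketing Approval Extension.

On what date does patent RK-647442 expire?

(a) grant + 17 years → 21 June 2019.
(b) filing + 23 years → 4 September 2018.
Later of the two: 21 June 2019.
Marketing Approval Extension: 1381 days (within the 1759-day cap) → +1381 days → 2 April 2023.

2023-04-02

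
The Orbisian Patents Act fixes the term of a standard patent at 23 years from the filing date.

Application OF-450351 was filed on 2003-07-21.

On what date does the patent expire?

Filing date + 23 years → 21 July 2026.

July 21, 2026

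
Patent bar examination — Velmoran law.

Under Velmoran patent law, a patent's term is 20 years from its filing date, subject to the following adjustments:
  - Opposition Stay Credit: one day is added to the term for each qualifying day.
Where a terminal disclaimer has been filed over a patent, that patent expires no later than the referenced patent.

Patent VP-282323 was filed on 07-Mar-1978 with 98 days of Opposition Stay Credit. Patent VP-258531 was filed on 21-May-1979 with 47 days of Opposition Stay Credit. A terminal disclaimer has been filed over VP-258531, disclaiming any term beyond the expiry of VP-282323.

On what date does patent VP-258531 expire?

Natural term of VP-258531:
  Base: filing + 20 years → 21 May 1999.
  Opposition Stay Credit: +47 days → 7 July 1999.
Expiry of referenced patent VP-282323:
  Base: filing + 20 years → 7 March 1998.
  Opposition Stay Credit: +98 days → 13 June 1998.
Terminal disclaimer: VP-258531 expires on the earlier of 7 July 1999 and 13 June 1998.

June 13, 1998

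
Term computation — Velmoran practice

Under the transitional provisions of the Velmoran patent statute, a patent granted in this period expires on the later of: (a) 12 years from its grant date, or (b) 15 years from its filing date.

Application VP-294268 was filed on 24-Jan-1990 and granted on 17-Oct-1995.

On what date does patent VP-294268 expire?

(a) grant + 12 years → 17 October 2007.
(b) filing + 15 years → 24 January 2005.
Later of the two: 17 October 2007.

October 17, 2007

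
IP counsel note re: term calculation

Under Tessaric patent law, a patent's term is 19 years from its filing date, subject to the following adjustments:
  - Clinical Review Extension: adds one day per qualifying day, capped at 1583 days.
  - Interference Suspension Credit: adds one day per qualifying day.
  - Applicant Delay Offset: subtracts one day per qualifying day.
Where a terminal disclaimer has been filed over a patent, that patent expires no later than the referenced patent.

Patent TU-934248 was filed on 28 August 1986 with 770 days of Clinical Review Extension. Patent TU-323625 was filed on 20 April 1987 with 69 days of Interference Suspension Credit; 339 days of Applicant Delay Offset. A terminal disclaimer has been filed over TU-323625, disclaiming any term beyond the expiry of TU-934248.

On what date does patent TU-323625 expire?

Natural term of TU-323625:
  Base: filing + 19 years → 20 April 2006.
  Interference Suspension Credit: +69 days → 28 June 2006.
  Applicant Delay Offset: −339 days → 24 July 2005.
Expiry of referenced patent TU-934248:
  Base: filing + 19 years → 28 August 2005.
  Clinical Review Extension: 770 days (within the 1583-day cap) → +770 days → 7 October 2007.
Terminal disclaimer: TU-323625 expires on the earlier of 24 July 2005 and 7 October 2007.

July 24, 2005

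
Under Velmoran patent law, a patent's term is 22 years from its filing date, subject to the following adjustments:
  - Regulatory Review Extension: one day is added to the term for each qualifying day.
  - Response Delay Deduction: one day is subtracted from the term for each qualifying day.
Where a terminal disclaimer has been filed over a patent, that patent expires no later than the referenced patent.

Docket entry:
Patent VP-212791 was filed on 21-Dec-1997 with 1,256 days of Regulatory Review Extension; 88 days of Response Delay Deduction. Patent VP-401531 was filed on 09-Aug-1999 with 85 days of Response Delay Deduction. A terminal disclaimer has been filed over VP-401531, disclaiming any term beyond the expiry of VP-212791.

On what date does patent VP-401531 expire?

Natural term of VP-401531:
  Base: filing + 22 years → 9 August 2021.
  Response Delay Deduction: −85 days → 16 May 2021.
Expiry of referenced patent VP-212791:
  Base: filing + 22 years → 21 December 2019.
  Regulatory Review Extension: +1256 days → 30 May 2023.
  Response Delay Deduction: −88 days → 3 March 2023.
Terminal disclaimer: VP-401531 expires on the earlier of 16 May 2021 and 3 March 2023.

2021-05-16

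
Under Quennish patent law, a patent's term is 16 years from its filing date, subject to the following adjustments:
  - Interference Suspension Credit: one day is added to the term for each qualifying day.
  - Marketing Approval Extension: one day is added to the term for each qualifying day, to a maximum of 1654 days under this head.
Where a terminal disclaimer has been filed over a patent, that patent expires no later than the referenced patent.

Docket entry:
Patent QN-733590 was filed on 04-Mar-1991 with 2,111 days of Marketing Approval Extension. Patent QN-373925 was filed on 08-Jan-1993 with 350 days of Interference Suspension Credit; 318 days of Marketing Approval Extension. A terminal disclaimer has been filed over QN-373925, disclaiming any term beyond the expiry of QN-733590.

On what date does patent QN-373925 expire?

Natural term of QN-373925:
  Base: filing + 16 years → 8 January 2009.
  Interference Suspension Credit: +350 days → 24 December 2009.
  Marketing Approval Extension: 318 days (within the 1654-day cap) → +318 days → 7 November 2010.
Expiry of referenced patent QN-733590:
  Base: filing + 16 years → 4 March 2007.
  Marketing Approval Extension: 2111 days claimed exceeds the 1654-day cap, so +1654 days → 13 September 2011.
Terminal disclaimer: QN-373925 expires on the earlier of 7 November 2010 and 13 September 2011.

November 7, 2010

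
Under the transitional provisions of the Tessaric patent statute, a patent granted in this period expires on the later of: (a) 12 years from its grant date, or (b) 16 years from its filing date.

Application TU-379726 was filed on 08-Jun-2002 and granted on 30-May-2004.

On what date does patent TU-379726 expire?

(a) grant + 12 years → 30 May 2016.
(b) filing + 16 years → 8 June 2018.
Later of the two: 8 June 2018.

2018-06-08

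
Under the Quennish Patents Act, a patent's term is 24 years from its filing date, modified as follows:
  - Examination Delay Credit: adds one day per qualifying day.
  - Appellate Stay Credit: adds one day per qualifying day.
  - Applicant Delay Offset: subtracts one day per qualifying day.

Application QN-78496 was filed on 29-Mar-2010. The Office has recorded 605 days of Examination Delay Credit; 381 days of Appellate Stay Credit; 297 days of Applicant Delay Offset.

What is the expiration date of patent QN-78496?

Base term: filing date + 24 years → 29 March 2034.
Examination Delay Credit: +605 days → 24 November 2035.
Appellate Stay Credit: +381 days → 9 December 2036.
Applicant Delay Offset: −297 days → 16 February 2036.

February 16, 2036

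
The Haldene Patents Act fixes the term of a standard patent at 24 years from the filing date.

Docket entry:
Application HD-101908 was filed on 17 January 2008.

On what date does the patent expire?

2032-01-17

Filing date + 24 years → 17 January 2032.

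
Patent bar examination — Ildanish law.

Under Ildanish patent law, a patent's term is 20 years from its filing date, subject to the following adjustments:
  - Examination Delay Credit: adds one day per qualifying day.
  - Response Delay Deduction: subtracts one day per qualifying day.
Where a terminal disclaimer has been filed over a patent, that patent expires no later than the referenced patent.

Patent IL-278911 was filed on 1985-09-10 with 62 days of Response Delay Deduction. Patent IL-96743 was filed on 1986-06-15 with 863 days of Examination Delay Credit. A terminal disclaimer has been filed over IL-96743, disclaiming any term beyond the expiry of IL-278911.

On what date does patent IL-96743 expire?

2005-07-10

Natural term of IL-96743:
  Base: filing + 20 years → 15 June 2006.
  Examination Delay Credit: +863 days → 25 October 2008.
Expiry of referenced patent IL-278911:
  Base: filing + 20 years → 10 September 2005.
  Response Delay Deduction: −62 days → 10 July 2005.
Terminal disclaimer: IL-96743 expires on the earlier of 25 October 2008 and 10 July 2005.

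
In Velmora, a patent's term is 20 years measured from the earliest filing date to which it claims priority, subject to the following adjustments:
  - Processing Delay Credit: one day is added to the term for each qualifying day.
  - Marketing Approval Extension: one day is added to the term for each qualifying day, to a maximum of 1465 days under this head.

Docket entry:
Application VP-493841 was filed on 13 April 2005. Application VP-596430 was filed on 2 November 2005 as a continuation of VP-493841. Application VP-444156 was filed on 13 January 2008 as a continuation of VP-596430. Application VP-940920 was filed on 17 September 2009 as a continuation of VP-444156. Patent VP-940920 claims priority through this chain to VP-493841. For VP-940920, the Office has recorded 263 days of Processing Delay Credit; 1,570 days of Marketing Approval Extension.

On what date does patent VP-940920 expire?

Earliest priority filing: 13 April 2005.
Base term: 13 April 2005 + 20 years → 13 April 2025.
Processing Delay Credit: +263 days → 1 January 2026.
Marketing Approval Extension: 1570 days claimed exceeds the 1465-day cap, so +1465 days → 5 January 2030.

January 5, 2030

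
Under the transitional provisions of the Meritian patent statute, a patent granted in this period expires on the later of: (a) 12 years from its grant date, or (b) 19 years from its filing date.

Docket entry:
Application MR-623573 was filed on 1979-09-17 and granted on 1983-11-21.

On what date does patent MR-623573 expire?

(a) grant + 12 years → 21 November 1995.
(b) filing + 19 years → 17 September 1998.
Later of the two: 17 September 1998.

1998-09-17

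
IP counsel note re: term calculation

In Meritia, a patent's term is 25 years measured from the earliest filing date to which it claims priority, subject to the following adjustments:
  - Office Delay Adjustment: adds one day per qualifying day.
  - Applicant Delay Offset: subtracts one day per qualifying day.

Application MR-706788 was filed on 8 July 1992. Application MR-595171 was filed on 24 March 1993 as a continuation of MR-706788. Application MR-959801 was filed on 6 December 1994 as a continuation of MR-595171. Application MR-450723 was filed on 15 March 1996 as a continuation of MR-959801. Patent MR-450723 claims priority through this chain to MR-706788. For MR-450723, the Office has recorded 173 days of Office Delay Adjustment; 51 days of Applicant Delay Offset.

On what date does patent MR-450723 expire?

November 7, 2017

Earliest priority filing: 8 July 1992.
Base term: 8 July 1992 + 25 years → 8 July 2017.
Office Delay Adjustment: +173 days → 28 December 2017.
Applicant Delay Offset: −51 days → 7 November 2017.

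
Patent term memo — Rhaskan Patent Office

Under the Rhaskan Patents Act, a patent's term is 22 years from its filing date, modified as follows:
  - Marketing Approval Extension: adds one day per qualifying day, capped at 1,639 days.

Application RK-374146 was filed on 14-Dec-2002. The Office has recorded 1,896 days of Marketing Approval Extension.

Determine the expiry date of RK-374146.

Base term: filing date + 22 years → 14 December 2024.
Marketing Approval Extension: 1896 days claimed exceeds the 1639-day cap, so +1639 days → 10 June 2029.

June 10, 2029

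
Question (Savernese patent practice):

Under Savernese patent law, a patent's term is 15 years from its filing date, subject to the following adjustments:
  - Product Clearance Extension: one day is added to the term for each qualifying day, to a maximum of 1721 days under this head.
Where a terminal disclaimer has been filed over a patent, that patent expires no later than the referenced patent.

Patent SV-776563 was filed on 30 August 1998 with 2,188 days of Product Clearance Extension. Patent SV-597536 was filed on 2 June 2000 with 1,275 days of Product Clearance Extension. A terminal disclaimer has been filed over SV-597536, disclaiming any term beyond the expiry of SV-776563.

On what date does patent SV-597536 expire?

2018-05-17

Natural term of SV-597536:
  Base: filing + 15 years → 2 June 2015.
  Product Clearance Extension: 1275 days (within the 1721-day cap) → +1275 days → 28 November 2018.
Expiry of referenced patent SV-776563:
  Base: filing + 15 years → 30 August 2013.
  Product Clearance Extension: 2188 days claimed exceeds the 1721-day cap, so +1721 days → 17 May 2018.
Terminal disclaimer: SV-597536 expires on the earlier of 28 November 2018 and 17 May 2018.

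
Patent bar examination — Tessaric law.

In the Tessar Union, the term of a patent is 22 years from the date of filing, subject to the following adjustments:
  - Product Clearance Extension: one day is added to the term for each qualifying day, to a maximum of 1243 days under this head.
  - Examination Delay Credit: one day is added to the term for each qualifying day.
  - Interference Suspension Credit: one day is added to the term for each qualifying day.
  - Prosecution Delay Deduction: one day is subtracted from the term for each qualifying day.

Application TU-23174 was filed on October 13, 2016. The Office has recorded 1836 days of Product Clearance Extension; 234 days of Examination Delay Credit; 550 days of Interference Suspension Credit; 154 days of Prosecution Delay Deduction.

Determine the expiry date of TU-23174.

2043-11-29

Base term: filing date + 22 years → 13 October 2038.
Product Clearance Extension: 1836 days claimed exceeds the 1243-day cap, so +1243 days → 9 March 2042.
Examination Delay Credit: +234 days → 29 October 2042.
Interference Suspension Credit: +550 days → 1 May 2044.
Prosecution Delay Deduction: −154 days → 29 November 2043.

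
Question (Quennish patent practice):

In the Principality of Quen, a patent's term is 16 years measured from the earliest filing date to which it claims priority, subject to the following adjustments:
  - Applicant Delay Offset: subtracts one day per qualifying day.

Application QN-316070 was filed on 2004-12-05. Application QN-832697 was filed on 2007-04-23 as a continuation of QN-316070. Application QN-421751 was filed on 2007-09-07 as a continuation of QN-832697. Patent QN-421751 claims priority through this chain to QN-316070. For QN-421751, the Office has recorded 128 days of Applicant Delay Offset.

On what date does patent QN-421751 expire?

Earliest priority filing: 5 December 2004.
Base term: 5 December 2004 + 16 years → 5 December 2020.
Applicant Delay Offset: −128 days → 30 July 2020.

2020-07-30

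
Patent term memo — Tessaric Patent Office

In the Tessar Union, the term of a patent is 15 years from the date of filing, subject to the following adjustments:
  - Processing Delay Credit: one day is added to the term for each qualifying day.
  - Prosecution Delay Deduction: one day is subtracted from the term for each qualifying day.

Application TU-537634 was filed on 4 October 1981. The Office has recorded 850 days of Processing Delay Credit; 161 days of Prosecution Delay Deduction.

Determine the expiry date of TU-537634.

1998-08-24

Base term: filing date + 15 years → 4 October 1996.
Processing Delay Credit: +850 days → 1 February 1999.
Prosecution Delay Deduction: −161 days → 24 August 1998.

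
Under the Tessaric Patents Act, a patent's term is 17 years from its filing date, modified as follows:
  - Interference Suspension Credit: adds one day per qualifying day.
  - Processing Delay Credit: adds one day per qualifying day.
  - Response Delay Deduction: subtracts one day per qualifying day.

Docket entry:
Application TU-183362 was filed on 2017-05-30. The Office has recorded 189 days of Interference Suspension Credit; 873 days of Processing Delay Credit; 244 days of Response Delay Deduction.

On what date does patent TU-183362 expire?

Base term: filing date + 17 years → 30 May 2034.
Interference Suspension Credit: +189 days → 5 December 2034.
Processing Delay Credit: +873 days → 26 April 2037.
Response Delay Deduction: −244 days → 25 August 2036.

August 25, 2036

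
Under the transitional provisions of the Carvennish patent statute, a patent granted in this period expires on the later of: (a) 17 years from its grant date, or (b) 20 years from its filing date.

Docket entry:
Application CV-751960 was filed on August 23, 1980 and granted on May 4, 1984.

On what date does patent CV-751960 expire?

2001-05-04

(a) grant + 17 years → 4 May 2001.
(b) filing + 20 years → 23 August 2000.
Later of the two: 4 May 2001.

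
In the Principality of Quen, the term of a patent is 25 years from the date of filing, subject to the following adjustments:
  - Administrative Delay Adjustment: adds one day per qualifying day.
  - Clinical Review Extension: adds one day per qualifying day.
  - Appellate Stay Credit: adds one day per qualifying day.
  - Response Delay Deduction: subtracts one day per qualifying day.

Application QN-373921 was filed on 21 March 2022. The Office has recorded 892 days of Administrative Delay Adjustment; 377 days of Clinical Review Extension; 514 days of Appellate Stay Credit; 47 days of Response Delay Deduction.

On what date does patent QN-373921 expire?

December 21, 2051

Base term: filing date + 25 years → 21 March 2047.
Administrative Delay Adjustment: +892 days → 29 August 2049.
Clinical Review Extension: +377 days → 10 September 2050.
Appellate Stay Credit: +514 days → 6 February 2052.
Response Delay Deduction: −47 days → 21 December 2051.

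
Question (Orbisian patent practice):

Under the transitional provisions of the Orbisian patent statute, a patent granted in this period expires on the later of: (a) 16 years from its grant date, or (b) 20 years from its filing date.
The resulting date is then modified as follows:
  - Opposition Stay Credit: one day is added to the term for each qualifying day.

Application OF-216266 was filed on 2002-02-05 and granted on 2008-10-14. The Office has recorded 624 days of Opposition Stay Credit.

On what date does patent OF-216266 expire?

(a) grant + 16 years → 14 October 2024.
(b) filing + 20 years → 5 February 2022.
Later of the two: 14 October 2024.
Opposition Stay Credit: +624 days → 30 June 2026.

June 30, 2026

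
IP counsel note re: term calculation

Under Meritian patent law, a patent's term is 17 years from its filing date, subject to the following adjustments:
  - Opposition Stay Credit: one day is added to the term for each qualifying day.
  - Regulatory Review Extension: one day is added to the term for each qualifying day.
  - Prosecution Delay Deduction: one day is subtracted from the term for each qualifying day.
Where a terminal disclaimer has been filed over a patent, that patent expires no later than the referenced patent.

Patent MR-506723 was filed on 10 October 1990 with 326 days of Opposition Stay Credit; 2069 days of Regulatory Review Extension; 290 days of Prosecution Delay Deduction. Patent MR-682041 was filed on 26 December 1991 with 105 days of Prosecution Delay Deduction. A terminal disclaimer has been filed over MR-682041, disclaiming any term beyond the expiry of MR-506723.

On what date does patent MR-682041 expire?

Natural term of MR-682041:
  Base: filing + 17 years → 26 December 2008.
  Prosecution Delay Deduction: −105 days → 12 September 2008.
Expiry of referenced patent MR-506723:
  Base: filing + 17 years → 10 October 2007.
  Opposition Stay Credit: +326 days → 31 August 2008.
  Regulatory Review Extension: +2069 days → 1 May 2014.
  Prosecution Delay Deduction: −290 days → 15 July 2013.
Terminal disclaimer: MR-682041 expires on the earlier of 12 September 2008 and 15 July 2013.

2008-09-12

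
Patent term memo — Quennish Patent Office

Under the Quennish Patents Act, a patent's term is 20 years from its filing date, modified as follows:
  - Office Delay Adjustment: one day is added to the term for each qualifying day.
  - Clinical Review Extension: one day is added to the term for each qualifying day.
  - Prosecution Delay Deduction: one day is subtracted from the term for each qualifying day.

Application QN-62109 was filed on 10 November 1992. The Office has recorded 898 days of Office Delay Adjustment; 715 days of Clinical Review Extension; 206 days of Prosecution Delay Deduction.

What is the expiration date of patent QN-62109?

2016-09-17

Base term: filing date + 20 years → 10 November 2012.
Office Delay Adjustment: +898 days → 27 April 2015.
Clinical Review Extension: +715 days → 11 April 2017.
Prosecution Delay Deduction: −206 days → 17 September 2016.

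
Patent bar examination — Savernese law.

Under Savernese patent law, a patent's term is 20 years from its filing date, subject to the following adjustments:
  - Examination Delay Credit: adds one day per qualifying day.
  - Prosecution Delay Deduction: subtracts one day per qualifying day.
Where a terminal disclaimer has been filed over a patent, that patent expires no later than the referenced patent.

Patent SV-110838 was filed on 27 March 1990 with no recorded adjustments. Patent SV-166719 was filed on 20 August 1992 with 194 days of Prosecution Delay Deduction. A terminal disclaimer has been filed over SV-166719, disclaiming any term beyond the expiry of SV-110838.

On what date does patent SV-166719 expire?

March 27, 2010

Natural term of SV-166719:
  Base: filing + 20 years → 20 August 2012.
  Prosecution Delay Deduction: −194 days → 8 February 2012.
Expiry of referenced patent SV-110838:
  Base: filing + 20 years → 27 March 2010.
Terminal disclaimer: SV-166719 expires on the earlier of 8 February 2012 and 27 March 2010.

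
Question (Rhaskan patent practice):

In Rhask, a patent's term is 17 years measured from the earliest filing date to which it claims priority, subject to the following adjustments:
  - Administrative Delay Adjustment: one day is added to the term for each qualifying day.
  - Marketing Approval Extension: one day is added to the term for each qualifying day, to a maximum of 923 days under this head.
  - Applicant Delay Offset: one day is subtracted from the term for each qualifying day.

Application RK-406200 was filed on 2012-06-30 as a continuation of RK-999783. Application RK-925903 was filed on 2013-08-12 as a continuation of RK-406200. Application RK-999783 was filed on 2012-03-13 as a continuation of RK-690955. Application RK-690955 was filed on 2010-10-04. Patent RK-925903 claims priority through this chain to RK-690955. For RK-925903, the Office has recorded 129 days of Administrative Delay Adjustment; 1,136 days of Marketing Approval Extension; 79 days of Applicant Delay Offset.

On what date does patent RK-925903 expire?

2030-06-03

Earliest priority filing: 4 October 2010.
Base term: 4 October 2010 + 17 years → 4 October 2027.
Administrative Delay Adjustment: +129 days → 10 February 2028.
Marketing Approval Extension: 1136 days claimed exceeds the 923-day cap, so +923 days → 21 August 2030.
Applicant Delay Offset: −79 days → 3 June 2030.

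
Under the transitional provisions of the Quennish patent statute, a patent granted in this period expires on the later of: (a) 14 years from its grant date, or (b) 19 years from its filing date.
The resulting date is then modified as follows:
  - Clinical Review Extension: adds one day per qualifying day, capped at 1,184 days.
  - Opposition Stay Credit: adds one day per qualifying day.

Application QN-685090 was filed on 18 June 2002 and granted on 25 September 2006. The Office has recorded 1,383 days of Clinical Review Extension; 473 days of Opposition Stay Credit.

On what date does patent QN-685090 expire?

(a) grant + 14 years → 25 September 2020.
(b) filing + 19 years → 18 June 2021.
Later of the two: 18 June 2021.
Clinical Review Extension: 1383 days claimed exceeds the 1184-day cap, so +1184 days → 14 September 2024.
Opposition Stay Credit: +473 days → 31 December 2025.

December 31, 2025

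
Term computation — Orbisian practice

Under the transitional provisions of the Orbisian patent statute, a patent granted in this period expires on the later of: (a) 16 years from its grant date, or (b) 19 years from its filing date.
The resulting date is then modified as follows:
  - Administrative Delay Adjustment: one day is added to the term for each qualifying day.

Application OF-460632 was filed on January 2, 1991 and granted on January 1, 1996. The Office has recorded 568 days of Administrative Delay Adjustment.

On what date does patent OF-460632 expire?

2013-07-22

(a) grant + 16 years → 1 January 2012.
(b) filing + 19 years → 2 January 2010.
Later of the two: 1 January 2012.
Administrative Delay Adjustment: +568 days → 22 July 2013.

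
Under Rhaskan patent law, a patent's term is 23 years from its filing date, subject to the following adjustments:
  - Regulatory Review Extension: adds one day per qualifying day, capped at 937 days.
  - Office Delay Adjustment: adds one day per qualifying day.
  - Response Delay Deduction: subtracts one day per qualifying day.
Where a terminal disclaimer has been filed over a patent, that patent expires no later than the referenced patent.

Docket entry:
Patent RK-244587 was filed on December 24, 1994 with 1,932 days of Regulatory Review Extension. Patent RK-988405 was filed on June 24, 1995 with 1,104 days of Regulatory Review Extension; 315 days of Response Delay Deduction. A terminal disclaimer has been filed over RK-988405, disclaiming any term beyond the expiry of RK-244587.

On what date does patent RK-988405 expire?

Natural term of RK-988405:
  Base: filing + 23 years → 24 June 2018.
  Regulatory Review Extension: 1104 days claimed exceeds the 937-day cap, so +937 days → 16 January 2021.
  Response Delay Deduction: −315 days → 7 March 2020.
Expiry of referenced patent RK-244587:
  Base: filing + 23 years → 24 December 2017.
  Regulatory Review Extension: 1932 days claimed exceeds the 937-day cap, so +937 days → 18 July 2020.
Terminal disclaimer: RK-988405 expires on the earlier of 7 March 2020 and 18 July 2020.

2020-03-07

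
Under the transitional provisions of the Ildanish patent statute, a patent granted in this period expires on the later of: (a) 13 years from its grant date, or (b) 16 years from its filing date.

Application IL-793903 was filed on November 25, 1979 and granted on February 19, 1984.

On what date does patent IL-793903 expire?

1997-02-19

(a) grant + 13 years → 19 February 1997.
(b) filing + 16 years → 25 November 1995.
Later of the two: 19 February 1997.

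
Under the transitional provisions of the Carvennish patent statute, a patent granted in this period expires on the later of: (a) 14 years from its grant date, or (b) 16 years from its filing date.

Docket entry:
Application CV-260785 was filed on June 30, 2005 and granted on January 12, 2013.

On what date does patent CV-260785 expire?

(a) grant + 14 years → 12 January 2027.
(b) filing + 16 years → 30 June 2021.
Later of the two: 12 January 2027.

January 12, 2027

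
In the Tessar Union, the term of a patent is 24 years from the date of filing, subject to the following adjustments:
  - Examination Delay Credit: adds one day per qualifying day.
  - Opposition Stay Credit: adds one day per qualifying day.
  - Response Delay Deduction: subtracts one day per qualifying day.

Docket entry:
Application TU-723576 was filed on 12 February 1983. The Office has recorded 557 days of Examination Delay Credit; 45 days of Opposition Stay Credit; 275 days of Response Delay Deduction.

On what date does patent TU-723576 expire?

Base term: filing date + 24 years → 12 February 2007.
Examination Delay Credit: +557 days → 22 August 2008.
Opposition Stay Credit: +45 days → 6 October 2008.
Response Delay Deduction: −275 days → 5 January 2008.

January 5, 2008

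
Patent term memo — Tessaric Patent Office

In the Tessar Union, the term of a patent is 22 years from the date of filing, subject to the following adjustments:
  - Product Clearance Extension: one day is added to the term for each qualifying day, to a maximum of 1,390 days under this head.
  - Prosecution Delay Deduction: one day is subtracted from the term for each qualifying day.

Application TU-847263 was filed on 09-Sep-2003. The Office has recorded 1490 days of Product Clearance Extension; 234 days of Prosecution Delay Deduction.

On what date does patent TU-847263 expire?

2028-11-08

Base term: filing date + 22 years → 9 September 2025.
Product Clearance Extension: 1490 days claimed exceeds the 1390-day cap, so +1390 days → 30 June 2029.
Prosecution Delay Deduction: −234 days → 8 November 2028.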